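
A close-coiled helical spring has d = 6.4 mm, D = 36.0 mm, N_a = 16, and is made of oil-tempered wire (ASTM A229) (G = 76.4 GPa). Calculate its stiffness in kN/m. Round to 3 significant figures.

k = Gd⁴/(8D³N_a) = (76.4×10³ × 6.4⁴) / (8 × 36.0³ × 16)
  = 1.28178e+08 / 5.97197e+06 = 21.463 N/mm

21.5 kN/m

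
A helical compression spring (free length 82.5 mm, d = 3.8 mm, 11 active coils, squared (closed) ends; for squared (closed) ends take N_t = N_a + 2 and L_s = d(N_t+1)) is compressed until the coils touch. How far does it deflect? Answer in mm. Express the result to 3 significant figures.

29.3 mm

N_t = 13; L_s = 3.8·14 = 53.2 mm
δ_solid = L₀ − L_s = 82.5 − 53.2 = 29.3 mm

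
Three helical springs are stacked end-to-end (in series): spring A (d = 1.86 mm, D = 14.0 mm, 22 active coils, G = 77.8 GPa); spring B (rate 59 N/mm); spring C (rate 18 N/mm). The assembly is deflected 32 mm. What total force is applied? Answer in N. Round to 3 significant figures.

k_A = Gd⁴/(8D³N_a) = (77.8×10³)(1.86⁴)/(8·14.0³·22) = 1.9281 N/mm
Series: 1/k_eq = 1/1.9281 + 1/59 + 1/18 = 0.59114; k_eq = 1.6916 N/mm
F = k_eq·δ = 1.6916·32 = 54.132 N

54.1 N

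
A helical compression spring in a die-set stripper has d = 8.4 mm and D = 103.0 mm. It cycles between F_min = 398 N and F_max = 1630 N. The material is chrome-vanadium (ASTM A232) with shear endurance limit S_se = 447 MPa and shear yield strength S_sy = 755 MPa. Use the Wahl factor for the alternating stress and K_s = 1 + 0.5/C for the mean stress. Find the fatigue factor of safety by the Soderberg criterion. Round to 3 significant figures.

C = D/d = 103.0/8.4 = 12.2619; K_W = (4C−1)/(4C−4)+0.615/C = 1.1168; K_s = 1+0.5/C = 1.0408
F_a = (F_max−F_min)/2 = 616 N; F_m = (F_max+F_min)/2 = 1014 N
τ_a = K_W·8F_aD/(πd³) = 1.1168 × 272.6 = 304.42 MPa
τ_m = K_s·8F_mD/(πd³) = 1.0408 × 448.72 = 467.02 MPa
Soderberg: 1/n_f = τ_a/S_se + τ_m/S_sy = 304.42/447 + 467.02/755 = 0.68103 + 0.61857 = 1.2996
n_f = 1/1.2996 = 0.7695

0.769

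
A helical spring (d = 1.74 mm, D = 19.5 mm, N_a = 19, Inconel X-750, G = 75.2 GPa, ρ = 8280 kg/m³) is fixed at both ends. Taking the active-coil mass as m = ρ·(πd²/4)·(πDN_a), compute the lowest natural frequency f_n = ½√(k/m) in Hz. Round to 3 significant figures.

k = Gd⁴/(8D³N_a) = (75.2×10³)(1.74⁴)/(8·19.5³·19) = 0.6116 N/mm = 611.6 N/m
Wire length L = πDN_a = π·19.5·19 = 1164 mm
m = ρ·(πd²/4)·L = 8280 × 2.3779×10⁻⁶ m² × 1.164 m = 0.022917 kg
f_n = ½√(k/m) = 0.5·√(611.6/0.022917) = 0.5·√(26688) = 81.682 Hz

81.7 Hz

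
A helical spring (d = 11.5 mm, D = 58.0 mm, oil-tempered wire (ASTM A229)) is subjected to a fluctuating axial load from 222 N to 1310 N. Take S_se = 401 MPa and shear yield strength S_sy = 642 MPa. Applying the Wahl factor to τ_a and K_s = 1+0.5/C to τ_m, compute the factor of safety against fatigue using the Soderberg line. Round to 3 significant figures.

3.34

C = D/d = 58.0/11.5 = 5.0435; K_W = (4C−1)/(4C−4)+0.615/C = 1.3074; K_s = 1+0.5/C = 1.0991
F_a = (F_max−F_min)/2 = 544 N; F_m = (F_max+F_min)/2 = 766 N
τ_a = K_W·8F_aD/(πd³) = 1.3074 × 52.829 = 69.07 MPa
τ_m = K_s·8F_mD/(πd³) = 1.0991 × 74.388 = 81.763 MPa
Soderberg: 1/n_f = τ_a/S_se + τ_m/S_sy = 69.07/401 + 81.763/642 = 0.17224 + 0.12736 = 0.2996
n_f = 1/0.2996 = 3.338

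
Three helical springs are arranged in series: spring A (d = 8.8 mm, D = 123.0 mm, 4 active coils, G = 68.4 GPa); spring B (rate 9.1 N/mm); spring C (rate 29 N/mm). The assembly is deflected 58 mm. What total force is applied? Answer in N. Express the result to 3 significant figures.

200 N

k_A = Gd⁴/(8D³N_a) = (68.4×10³)(8.8⁴)/(8·123.0³·4) = 6.8884 N/mm
Series: 1/k_eq = 1/6.8884 + 1/9.1 + 1/29 = 0.28954; k_eq = 3.4537 N/mm
F = k_eq·δ = 3.4537·58 = 200.32 N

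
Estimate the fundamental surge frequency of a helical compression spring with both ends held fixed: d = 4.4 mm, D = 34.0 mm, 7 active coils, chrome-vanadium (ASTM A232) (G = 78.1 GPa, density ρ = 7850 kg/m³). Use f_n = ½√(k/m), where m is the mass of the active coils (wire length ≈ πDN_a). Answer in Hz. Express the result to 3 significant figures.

193 Hz

k = Gd⁴/(8D³N_a) = (78.1×10³)(4.4⁴)/(8·34.0³·7) = 13.3 N/mm = 13300 N/m
Wire length L = πDN_a = π·34.0·7 = 747.7 mm
m = ρ·(πd²/4)·L = 7850 × 15.205×10⁻⁶ m² × 0.7477 m = 0.089247 kg
f_n = ½√(k/m) = 0.5·√(13300/0.089247) = 0.5·√(1.4902e+05) = 193.02 Hz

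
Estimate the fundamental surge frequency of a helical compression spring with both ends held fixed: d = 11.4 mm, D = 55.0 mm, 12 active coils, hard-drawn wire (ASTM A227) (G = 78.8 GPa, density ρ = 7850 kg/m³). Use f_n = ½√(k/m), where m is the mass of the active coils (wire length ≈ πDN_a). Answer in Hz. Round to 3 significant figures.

k = Gd⁴/(8D³N_a) = (78.8×10³)(11.4⁴)/(8·55.0³·12) = 83.327 N/mm = 83327 N/m
Wire length L = πDN_a = π·55.0·12 = 2073.5 mm
m = ρ·(πd²/4)·L = 7850 × 102.07×10⁻⁶ m² × 2.0735 m = 1.6614 kg
f_n = ½√(k/m) = 0.5·√(83327/1.6614) = 0.5·√(50156) = 111.98 Hz

112 Hz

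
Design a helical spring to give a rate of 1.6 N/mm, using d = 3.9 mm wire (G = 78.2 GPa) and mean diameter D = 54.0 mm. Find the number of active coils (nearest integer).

N_a = Gd⁴/(8D³k) = (78.2×10³ × 3.9⁴)/(8 × 54.0³ × 1.6)
    = 1.80911e+07 / 2.01554e+06 = 8.976 → 9 coils

9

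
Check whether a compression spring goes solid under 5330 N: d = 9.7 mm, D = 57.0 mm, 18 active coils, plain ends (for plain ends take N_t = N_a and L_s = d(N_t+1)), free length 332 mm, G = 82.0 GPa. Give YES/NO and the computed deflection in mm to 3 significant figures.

YES, δ = 196 mm

k = Gd⁴/(8D³N_a) = (82.0×10³)(9.7⁴)/(8·57.0³·18) = 27.222 N/mm
N_t = 18; L_s = 9.7·19 = 184.3 mm; δ_solid = L₀ − L_s = 332 − 184.3 = 147.7 mm
δ = F/k = 5330/27.222 = 195.8 mm
δ ≥ δ_solid → spring goes solid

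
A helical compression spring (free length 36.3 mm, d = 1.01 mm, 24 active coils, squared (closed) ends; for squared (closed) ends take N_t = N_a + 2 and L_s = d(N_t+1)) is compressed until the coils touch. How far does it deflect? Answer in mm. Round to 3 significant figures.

9.03 mm

N_t = 26; L_s = 1.01·27 = 27.27 mm
δ_solid = L₀ − L_s = 36.3 − 27.27 = 9.03 mm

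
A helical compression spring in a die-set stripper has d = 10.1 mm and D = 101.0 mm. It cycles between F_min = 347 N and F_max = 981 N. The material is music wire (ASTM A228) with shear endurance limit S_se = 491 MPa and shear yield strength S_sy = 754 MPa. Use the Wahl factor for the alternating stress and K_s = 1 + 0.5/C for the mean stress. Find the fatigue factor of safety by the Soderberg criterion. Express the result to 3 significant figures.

C = D/d = 101.0/10.1 = 10.0000; K_W = (4C−1)/(4C−4)+0.615/C = 1.1448; K_s = 1+0.5/C = 1.0500
F_a = (F_max−F_min)/2 = 317 N; F_m = (F_max+F_min)/2 = 664 N
τ_a = K_W·8F_aD/(πd³) = 1.1448 × 79.133 = 90.594 MPa
τ_m = K_s·8F_mD/(πd³) = 1.0500 × 165.75 = 174.04 MPa
Soderberg: 1/n_f = τ_a/S_se + τ_m/S_sy = 90.594/491 + 174.04/754 = 0.18451 + 0.23083 = 0.41533
n_f = 1/0.41533 = 2.408

2.41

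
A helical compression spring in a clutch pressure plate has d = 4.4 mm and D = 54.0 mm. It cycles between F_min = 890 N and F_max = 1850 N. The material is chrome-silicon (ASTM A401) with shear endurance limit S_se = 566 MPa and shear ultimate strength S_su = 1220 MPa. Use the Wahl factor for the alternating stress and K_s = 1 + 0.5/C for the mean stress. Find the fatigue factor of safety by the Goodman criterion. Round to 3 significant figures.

C = D/d = 54.0/4.4 = 12.2727; K_W = (4C−1)/(4C−4)+0.615/C = 1.1166; K_s = 1+0.5/C = 1.0407
F_a = (F_max−F_min)/2 = 480 N; F_m = (F_max+F_min)/2 = 1370 N
τ_a = K_W·8F_aD/(πd³) = 1.1166 × 774.85 = 865.23 MPa
τ_m = K_s·8F_mD/(πd³) = 1.0407 × 2211.5 = 2301.6 MPa
Goodman: 1/n_f = τ_a/S_se + τ_m/S_su = 865.23/566 + 2301.6/1220 = 1.52867 + 1.88660 = 3.4153
n_f = 1/3.4153 = 0.2928

0.293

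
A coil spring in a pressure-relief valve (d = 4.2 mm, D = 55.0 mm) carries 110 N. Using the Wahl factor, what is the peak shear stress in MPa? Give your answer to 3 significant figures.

231 MPa

Spring index C = D/d = 55.0/4.2 = 13.0952
K_W = (4C−1)/(4C−4) + 0.615/C = 51.381/48.381 + 0.0470 = 1.1090
τ₀ = 8FD/(πd³) = 8·110·55.0/(π·4.2³) = 48400/232.75 = 207.94 MPa
τ_max = K·τ₀ = 1.1090 × 207.94 = 230.6 MPa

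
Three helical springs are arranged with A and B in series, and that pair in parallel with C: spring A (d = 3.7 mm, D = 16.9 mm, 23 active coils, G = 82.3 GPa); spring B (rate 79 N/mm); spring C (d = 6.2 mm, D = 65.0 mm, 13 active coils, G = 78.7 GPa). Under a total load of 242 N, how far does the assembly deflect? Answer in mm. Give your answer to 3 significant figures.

13.2 mm

k_A = Gd⁴/(8D³N_a) = (82.3×10³)(3.7⁴)/(8·16.9³·23) = 17.367 N/mm
k_C = Gd⁴/(8D³N_a) = (78.7×10³)(6.2⁴)/(8·65.0³·13) = 4.0716 N/mm
Springs A,B series: k_AB = 1/(1/17.367+1/79) = 14.237 N/mm; parallel with C: k_eq = 14.237+4.0716 = 18.309 N/mm
δ = F/k_eq = 242/18.309 = 13.218 mm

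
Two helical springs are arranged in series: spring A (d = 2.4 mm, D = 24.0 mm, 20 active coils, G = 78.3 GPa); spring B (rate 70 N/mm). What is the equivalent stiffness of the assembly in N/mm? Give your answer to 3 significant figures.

1.16 N/mm

k_A = Gd⁴/(8D³N_a) = (78.3×10³)(2.4⁴)/(8·24.0³·20) = 1.1745 N/mm
Series: 1/k_eq = 1/1.1745 + 1/70 = 0.86571; k_eq = 1.1551 N/mm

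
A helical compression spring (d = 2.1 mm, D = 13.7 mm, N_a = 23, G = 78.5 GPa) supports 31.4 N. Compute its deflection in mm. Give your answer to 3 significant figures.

9.73 mm

k = Gd⁴/(8D³N_a) = (78.5×10³)(2.1⁴)/(8·13.7³·23) = 3.2268 N/mm
δ = F/k = 31.4 / 3.2268 = 9.7311 mm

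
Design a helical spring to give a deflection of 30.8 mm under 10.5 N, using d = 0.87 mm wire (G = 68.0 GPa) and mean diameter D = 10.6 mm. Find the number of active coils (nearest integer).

Required rate k = F/δ = 10.5/30.8 = 0.34091 N/mm
N_a = Gd⁴/(8D³k) = (68.0×10³ × 0.87⁴)/(8 × 10.6³ × 0.34091)
    = 38957 / 3248.23 = 11.99 → 12 coils

12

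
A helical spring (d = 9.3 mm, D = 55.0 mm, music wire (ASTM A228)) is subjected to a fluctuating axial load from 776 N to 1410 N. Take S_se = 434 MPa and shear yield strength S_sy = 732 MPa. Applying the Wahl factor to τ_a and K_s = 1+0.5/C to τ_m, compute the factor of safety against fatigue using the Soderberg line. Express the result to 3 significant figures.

C = D/d = 55.0/9.3 = 5.9140; K_W = (4C−1)/(4C−4)+0.615/C = 1.2566; K_s = 1+0.5/C = 1.0845
F_a = (F_max−F_min)/2 = 317 N; F_m = (F_max+F_min)/2 = 1093 N
τ_a = K_W·8F_aD/(πd³) = 1.2566 × 55.197 = 69.361 MPa
τ_m = K_s·8F_mD/(πd³) = 1.0845 × 190.32 = 206.41 MPa
Soderberg: 1/n_f = τ_a/S_se + τ_m/S_sy = 69.361/434 + 206.41/732 = 0.15982 + 0.28198 = 0.44179
n_f = 1/0.44179 = 2.264

2.26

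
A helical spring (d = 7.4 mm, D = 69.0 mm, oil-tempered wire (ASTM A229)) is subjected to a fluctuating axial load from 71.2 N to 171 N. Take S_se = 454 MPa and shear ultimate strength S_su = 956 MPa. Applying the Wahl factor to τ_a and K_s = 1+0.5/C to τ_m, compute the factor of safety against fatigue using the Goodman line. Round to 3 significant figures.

C = D/d = 69.0/7.4 = 9.3243; K_W = (4C−1)/(4C−4)+0.615/C = 1.1561; K_s = 1+0.5/C = 1.0536
F_a = (F_max−F_min)/2 = 49.9 N; F_m = (F_max+F_min)/2 = 121.1 N
τ_a = K_W·8F_aD/(πd³) = 1.1561 × 21.637 = 25.013 MPa
τ_m = K_s·8F_mD/(πd³) = 1.0536 × 52.51 = 55.325 MPa
Goodman: 1/n_f = τ_a/S_se + τ_m/S_su = 25.013/454 + 55.325/956 = 0.05510 + 0.05787 = 0.11297
n_f = 1/0.11297 = 8.852

8.85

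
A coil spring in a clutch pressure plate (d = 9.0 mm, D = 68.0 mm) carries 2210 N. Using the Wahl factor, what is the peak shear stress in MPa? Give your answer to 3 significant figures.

Spring index C = D/d = 68.0/9.0 = 7.5556
K_W = (4C−1)/(4C−4) + 0.615/C = 29.222/26.222 + 0.0814 = 1.1958
τ₀ = 8FD/(πd³) = 8·2210·68.0/(π·9.0³) = 1.20224e+06/2290.2 = 524.94 MPa
τ_max = K·τ₀ = 1.1958 × 524.94 = 627.73 MPa

628 MPa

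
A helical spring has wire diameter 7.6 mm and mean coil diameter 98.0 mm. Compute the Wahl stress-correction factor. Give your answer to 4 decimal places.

1.1107

C = D/d = 98.0/7.6 = 12.8947
K_W = (4C−1)/(4C−4) + 0.615/C = 50.579/47.579 + 0.0477 = 1.1107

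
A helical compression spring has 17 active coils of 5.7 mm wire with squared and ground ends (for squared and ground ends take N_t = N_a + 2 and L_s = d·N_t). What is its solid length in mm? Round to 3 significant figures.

108 mm

squared and ground ends: N_t = N_a + 2 = 17 + 2 = 19
L_s = d·N_t = 5.7 × 19 = 108.3 mm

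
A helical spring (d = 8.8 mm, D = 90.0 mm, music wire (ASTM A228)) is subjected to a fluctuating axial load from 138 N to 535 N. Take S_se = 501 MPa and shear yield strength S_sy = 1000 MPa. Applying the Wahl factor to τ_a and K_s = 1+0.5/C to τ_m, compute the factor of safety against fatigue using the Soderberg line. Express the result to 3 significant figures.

3.69

C = D/d = 90.0/8.8 = 10.2273; K_W = (4C−1)/(4C−4)+0.615/C = 1.1414; K_s = 1+0.5/C = 1.0489
F_a = (F_max−F_min)/2 = 198.5 N; F_m = (F_max+F_min)/2 = 336.5 N
τ_a = K_W·8F_aD/(πd³) = 1.1414 × 66.757 = 76.197 MPa
τ_m = K_s·8F_mD/(πd³) = 1.0489 × 113.17 = 118.7 MPa
Soderberg: 1/n_f = τ_a/S_se + τ_m/S_sy = 76.197/501 + 118.7/1000 = 0.15209 + 0.11870 = 0.27079
n_f = 1/0.27079 = 3.693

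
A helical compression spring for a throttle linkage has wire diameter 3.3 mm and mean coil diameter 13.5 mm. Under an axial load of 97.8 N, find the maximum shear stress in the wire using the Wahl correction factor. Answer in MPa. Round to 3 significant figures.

Spring index C = D/d = 13.5/3.3 = 4.0909
K_W = (4C−1)/(4C−4) + 0.615/C = 15.364/12.364 + 0.1503 = 1.3930
τ₀ = 8FD/(πd³) = 8·97.8·13.5/(π·3.3³) = 10562.4/112.9 = 93.556 MPa
τ_max = K·τ₀ = 1.3930 × 93.556 = 130.32 MPa

130 MPa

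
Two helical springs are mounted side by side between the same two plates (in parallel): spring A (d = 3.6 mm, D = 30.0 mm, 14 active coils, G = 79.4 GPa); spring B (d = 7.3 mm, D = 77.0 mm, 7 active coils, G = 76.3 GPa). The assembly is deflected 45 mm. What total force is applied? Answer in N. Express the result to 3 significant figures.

580 N

k_A = Gd⁴/(8D³N_a) = (79.4×10³)(3.6⁴)/(8·30.0³·14) = 4.4101 N/mm
k_B = Gd⁴/(8D³N_a) = (76.3×10³)(7.3⁴)/(8·77.0³·7) = 8.4753 N/mm
Parallel: k_eq = 4.4101 + 8.4753 = 12.885 N/mm
F = k_eq·δ = 12.885·45 = 579.84 N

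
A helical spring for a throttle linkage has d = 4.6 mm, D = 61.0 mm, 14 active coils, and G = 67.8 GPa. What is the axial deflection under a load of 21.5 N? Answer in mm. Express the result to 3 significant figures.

k = Gd⁴/(8D³N_a) = (67.8×10³)(4.6⁴)/(8·61.0³·14) = 1.1941 N/mm
δ = F/k = 21.5 / 1.1941 = 18.005 mm

18.0 mm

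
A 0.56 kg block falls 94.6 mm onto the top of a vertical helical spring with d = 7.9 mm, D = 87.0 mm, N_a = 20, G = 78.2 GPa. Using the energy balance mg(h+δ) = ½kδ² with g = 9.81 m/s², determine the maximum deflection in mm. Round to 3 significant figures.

k = Gd⁴/(8D³N_a) = (78.2×10³)(7.9⁴)/(8·87.0³·20) = 2.8909 N/mm
W = mg = 0.56 × 9.81 = 5.4936 N
½kδ² − Wδ − Wh = 0 → δ = (W + √(W² + 2kWh))/k
δ = (5.4936 + √(30.18 + 3004.8))/2.8909 = (5.4936 + 55.091)/2.8909 = 20.957 mm

21.0 mm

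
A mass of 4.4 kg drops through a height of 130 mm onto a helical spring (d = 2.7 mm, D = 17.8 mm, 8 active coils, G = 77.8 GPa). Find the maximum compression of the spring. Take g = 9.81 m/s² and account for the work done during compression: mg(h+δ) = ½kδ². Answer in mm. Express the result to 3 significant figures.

35.3 mm

k = Gd⁴/(8D³N_a) = (77.8×10³)(2.7⁴)/(8·17.8³·8) = 11.455 N/mm
W = mg = 4.4 × 9.81 = 43.164 N
½kδ² − Wδ − Wh = 0 → δ = (W + √(W² + 2kWh))/k
δ = (43.164 + √(1863.1 + 128555))/11.455 = (43.164 + 361.13)/11.455 = 35.295 mm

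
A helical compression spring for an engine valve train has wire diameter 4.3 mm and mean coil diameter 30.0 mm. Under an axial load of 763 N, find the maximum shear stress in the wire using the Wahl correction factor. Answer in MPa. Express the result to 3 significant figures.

Spring index C = D/d = 30.0/4.3 = 6.9767
K_W = (4C−1)/(4C−4) + 0.615/C = 26.907/23.907 + 0.0882 = 1.2136
τ₀ = 8FD/(πd³) = 8·763·30.0/(π·4.3³) = 183120/249.78 = 733.13 MPa
τ_max = K·τ₀ = 1.2136 × 733.13 = 889.75 MPa

890 MPa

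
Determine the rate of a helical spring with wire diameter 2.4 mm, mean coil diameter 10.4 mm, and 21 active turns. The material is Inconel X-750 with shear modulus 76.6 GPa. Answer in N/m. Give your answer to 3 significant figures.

k = Gd⁴/(8D³N_a) = (76.6×10³ × 2.4⁴) / (8 × 10.4³ × 21)
  = 2.5414e+06 / 188977 = 13.448 N/mm = 13448 N/m

13400 N/m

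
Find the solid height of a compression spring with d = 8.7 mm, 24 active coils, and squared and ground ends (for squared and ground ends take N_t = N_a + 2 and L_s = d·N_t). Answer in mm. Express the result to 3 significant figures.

squared and ground ends: N_t = N_a + 2 = 24 + 2 = 26
L_s = d·N_t = 8.7 × 26 = 226.2 mm

226 mm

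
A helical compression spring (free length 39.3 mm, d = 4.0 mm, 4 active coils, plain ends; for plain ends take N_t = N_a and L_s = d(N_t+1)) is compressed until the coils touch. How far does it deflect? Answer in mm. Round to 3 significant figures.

N_t = 4; L_s = 4.0·5 = 20 mm
δ_solid = L₀ − L_s = 39.3 − 20 = 19.3 mm

19.3 mm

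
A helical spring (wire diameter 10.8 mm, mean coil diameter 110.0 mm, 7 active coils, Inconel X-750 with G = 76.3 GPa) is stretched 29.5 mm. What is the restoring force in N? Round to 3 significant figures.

k = Gd⁴/(8D³N_a) = (76.3×10³)(10.8⁴)/(8·110.0³·7) = 13.927 N/mm
F = k·δ = 13.927 × 29.5 = 410.84 N

411 N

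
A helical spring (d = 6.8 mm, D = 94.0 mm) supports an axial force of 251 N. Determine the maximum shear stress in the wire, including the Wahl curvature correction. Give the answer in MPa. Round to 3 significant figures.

211 MPa

Spring index C = D/d = 94.0/6.8 = 13.8235
K_W = (4C−1)/(4C−4) + 0.615/C = 54.294/51.294 + 0.0445 = 1.1030
τ₀ = 8FD/(πd³) = 8·251·94.0/(π·6.8³) = 188752/987.82 = 191.08 MPa
τ_max = K·τ₀ = 1.1030 × 191.08 = 210.76 MPa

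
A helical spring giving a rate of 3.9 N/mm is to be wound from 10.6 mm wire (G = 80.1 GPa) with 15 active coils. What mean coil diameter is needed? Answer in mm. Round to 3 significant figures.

D = (Gd⁴/(8N_a·k))^(1/3) = (80.1×10³·10.6⁴/(8·15·3.9))^(1/3)
  = (2.16078e+06)^(1/3) = 129.2816 mm

129 mm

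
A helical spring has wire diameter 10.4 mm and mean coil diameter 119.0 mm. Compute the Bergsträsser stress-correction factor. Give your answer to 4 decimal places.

C = D/d = 119.0/10.4 = 11.4423
K_B = (4C+2)/(4C−3) = 47.769/42.769 = 1.1169

1.1169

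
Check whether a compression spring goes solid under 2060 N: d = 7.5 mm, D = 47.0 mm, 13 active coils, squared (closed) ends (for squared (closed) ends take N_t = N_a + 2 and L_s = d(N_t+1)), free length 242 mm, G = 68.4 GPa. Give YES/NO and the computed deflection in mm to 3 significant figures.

NO, δ = 103 mm

k = Gd⁴/(8D³N_a) = (68.4×10³)(7.5⁴)/(8·47.0³·13) = 20.044 N/mm
N_t = 15; L_s = 7.5·16 = 120 mm; δ_solid = L₀ − L_s = 242 − 120 = 122 mm
δ = F/k = 2060/20.044 = 102.78 mm
δ < δ_solid → spring does not go solid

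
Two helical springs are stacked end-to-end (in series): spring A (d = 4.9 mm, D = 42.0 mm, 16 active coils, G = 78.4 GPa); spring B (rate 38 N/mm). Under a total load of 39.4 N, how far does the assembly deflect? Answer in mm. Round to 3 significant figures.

9.30 mm

k_A = Gd⁴/(8D³N_a) = (78.4×10³)(4.9⁴)/(8·42.0³·16) = 4.7659 N/mm
Series: 1/k_eq = 1/4.7659 + 1/38 = 0.23614; k_eq = 4.2348 N/mm
δ = F/k_eq = 39.4/4.2348 = 9.304 mm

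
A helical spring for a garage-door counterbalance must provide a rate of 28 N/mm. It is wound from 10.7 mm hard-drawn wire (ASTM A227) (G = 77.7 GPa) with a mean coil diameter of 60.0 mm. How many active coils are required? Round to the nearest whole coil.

21

N_a = Gd⁴/(8D³k) = (77.7×10³ × 10.7⁴)/(8 × 60.0³ × 28)
    = 1.01849e+09 / 4.8384e+07 = 21.05 → 21 coils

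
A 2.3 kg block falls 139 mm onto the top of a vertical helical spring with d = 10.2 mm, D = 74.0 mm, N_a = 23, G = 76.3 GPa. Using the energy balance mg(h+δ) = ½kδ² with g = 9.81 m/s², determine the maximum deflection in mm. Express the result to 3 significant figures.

25.9 mm

k = Gd⁴/(8D³N_a) = (76.3×10³)(10.2⁴)/(8·74.0³·23) = 11.077 N/mm
W = mg = 2.3 × 9.81 = 22.563 N
½kδ² − Wδ − Wh = 0 → δ = (W + √(W² + 2kWh))/k
δ = (22.563 + √(509.09 + 69479.1))/11.077 = (22.563 + 264.55)/11.077 = 25.921 mm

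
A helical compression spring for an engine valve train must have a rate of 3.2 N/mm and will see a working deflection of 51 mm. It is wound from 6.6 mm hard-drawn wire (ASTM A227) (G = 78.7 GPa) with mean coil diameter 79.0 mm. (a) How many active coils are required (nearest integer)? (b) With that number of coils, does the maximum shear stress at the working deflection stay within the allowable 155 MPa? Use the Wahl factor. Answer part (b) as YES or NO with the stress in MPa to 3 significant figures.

N_a = Gd⁴/(8D³k) = (78.7×10³)(6.6⁴)/(8·79.0³·3.2) = 11.83 → N_a = 12
Actual rate k = Gd⁴/(8D³·12) = 3.155 N/mm
Working load F = kδ = 3.155·51 = 160.9 N
C = 79.0/6.6 = 11.9697; K_W = (4C−1)/(4C−4)+0.615/C = 1.1197
τ_max = K_W·8FD/(πd³) = 1.1197·112.59 = 126.07 MPa
τ_max ≤ 155 MPa → acceptable

(a) 12 coils; (b) YES, τ_max = 126 MPa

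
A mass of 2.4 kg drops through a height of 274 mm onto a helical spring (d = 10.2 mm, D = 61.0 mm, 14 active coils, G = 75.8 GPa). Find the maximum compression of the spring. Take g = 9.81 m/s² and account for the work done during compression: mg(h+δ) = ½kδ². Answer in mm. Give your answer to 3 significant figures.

k = Gd⁴/(8D³N_a) = (75.8×10³)(10.2⁴)/(8·61.0³·14) = 32.275 N/mm
W = mg = 2.4 × 9.81 = 23.544 N
½kδ² − Wδ − Wh = 0 → δ = (W + √(W² + 2kWh))/k
δ = (23.544 + √(554.32 + 416412))/32.275 = (23.544 + 645.73)/32.275 = 20.737 mm

20.7 mm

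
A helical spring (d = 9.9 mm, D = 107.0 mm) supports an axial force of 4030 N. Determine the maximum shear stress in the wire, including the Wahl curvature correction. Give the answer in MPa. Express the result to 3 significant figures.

1280 MPa

Spring index C = D/d = 107.0/9.9 = 10.8081
K_W = (4C−1)/(4C−4) + 0.615/C = 42.232/39.232 + 0.0569 = 1.1334
τ₀ = 8FD/(πd³) = 8·4030·107.0/(π·9.9³) = 3.44968e+06/3048.3 = 1131.7 MPa
τ_max = K·τ₀ = 1.1334 × 1131.7 = 1282.6 MPa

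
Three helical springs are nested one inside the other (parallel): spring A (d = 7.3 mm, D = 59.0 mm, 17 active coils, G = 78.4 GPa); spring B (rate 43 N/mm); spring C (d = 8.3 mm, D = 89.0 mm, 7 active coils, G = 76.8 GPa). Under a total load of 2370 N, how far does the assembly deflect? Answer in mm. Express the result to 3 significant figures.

39.4 mm

k_A = Gd⁴/(8D³N_a) = (78.4×10³)(7.3⁴)/(8·59.0³·17) = 7.971 N/mm
k_C = Gd⁴/(8D³N_a) = (76.8×10³)(8.3⁴)/(8·89.0³·7) = 9.2324 N/mm
Parallel: k_eq = 7.971 + 43 + 9.2324 = 60.203 N/mm
δ = F/k_eq = 2370/60.203 = 39.367 mm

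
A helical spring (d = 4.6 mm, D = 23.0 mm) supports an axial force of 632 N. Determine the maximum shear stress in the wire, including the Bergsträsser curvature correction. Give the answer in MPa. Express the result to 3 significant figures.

Spring index C = D/d = 23.0/4.6 = 5.0000
K_B = (4C+2)/(4C−3) = 22.000/17.000 = 1.2941
τ₀ = 8FD/(πd³) = 8·632·23.0/(π·4.6³) = 116288/305.79 = 380.29 MPa
τ_max = K·τ₀ = 1.2941 × 380.29 = 492.14 MPa

492 MPa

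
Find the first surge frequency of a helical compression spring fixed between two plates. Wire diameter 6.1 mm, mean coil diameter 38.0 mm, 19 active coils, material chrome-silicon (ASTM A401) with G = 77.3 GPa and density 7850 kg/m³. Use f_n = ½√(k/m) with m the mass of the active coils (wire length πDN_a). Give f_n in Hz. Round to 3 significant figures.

78.5 Hz

k = Gd⁴/(8D³N_a) = (77.3×10³)(6.1⁴)/(8·38.0³·19) = 12.832 N/mm = 12832 N/m
Wire length L = πDN_a = π·38.0·19 = 2268.2 mm
m = ρ·(πd²/4)·L = 7850 × 29.225×10⁻⁶ m² × 2.2682 m = 0.52036 kg
f_n = ½√(k/m) = 0.5·√(12832/0.52036) = 0.5·√(24660) = 78.518 Hz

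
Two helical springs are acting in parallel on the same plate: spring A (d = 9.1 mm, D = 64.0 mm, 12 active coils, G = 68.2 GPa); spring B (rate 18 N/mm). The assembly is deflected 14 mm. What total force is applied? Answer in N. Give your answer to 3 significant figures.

512 N

k_A = Gd⁴/(8D³N_a) = (68.2×10³)(9.1⁴)/(8·64.0³·12) = 18.584 N/mm
Parallel: k_eq = 18.584 + 18 = 36.584 N/mm
F = k_eq·δ = 36.584·14 = 512.18 N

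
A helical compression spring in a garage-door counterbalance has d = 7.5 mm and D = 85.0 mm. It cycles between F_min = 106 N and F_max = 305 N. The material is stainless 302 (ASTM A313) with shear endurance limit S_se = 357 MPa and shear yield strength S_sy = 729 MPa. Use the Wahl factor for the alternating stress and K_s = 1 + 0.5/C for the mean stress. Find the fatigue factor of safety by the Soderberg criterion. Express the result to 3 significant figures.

C = D/d = 85.0/7.5 = 11.3333; K_W = (4C−1)/(4C−4)+0.615/C = 1.1268; K_s = 1+0.5/C = 1.0441
F_a = (F_max−F_min)/2 = 99.5 N; F_m = (F_max+F_min)/2 = 205.5 N
τ_a = K_W·8F_aD/(πd³) = 1.1268 × 51.05 = 57.526 MPa
τ_m = K_s·8F_mD/(πd³) = 1.0441 × 105.44 = 110.09 MPa
Soderberg: 1/n_f = τ_a/S_se + τ_m/S_sy = 57.526/357 + 110.09/729 = 0.16114 + 0.15101 = 0.31215
n_f = 1/0.31215 = 3.204

3.20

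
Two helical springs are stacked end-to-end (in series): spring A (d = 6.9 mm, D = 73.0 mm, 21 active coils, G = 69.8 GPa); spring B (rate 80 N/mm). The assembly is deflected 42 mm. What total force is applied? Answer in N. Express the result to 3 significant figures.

98.7 N

k_A = Gd⁴/(8D³N_a) = (69.8×10³)(6.9⁴)/(8·73.0³·21) = 2.4209 N/mm
Series: 1/k_eq = 1/2.4209 + 1/80 = 0.42557; k_eq = 2.3498 N/mm
F = k_eq·δ = 2.3498·42 = 98.691 N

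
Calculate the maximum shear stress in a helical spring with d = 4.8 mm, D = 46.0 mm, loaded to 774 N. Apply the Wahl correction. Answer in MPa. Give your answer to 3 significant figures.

944 MPa

Spring index C = D/d = 46.0/4.8 = 9.5833
K_W = (4C−1)/(4C−4) + 0.615/C = 37.333/34.333 + 0.0642 = 1.1516
τ₀ = 8FD/(πd³) = 8·774·46.0/(π·4.8³) = 284832/347.44 = 819.81 MPa
τ_max = K·τ₀ = 1.1516 × 819.81 = 944.06 MPa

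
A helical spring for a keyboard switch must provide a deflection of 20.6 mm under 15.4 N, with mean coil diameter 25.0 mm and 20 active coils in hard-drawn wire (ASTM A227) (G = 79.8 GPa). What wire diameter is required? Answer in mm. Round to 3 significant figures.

Required rate k = F/δ = 15.4/20.6 = 0.74757 N/mm
d = (8D³N_a·k / G)^(1/4) = (8·25.0³·20·0.74757 / (79.8×10³))^0.25
  = (23.42)^0.25 = 2.1999 mm

2.20 mm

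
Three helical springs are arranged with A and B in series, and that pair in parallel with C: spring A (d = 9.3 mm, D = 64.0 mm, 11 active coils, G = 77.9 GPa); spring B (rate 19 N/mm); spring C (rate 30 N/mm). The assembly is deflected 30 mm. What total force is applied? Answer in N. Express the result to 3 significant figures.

k_A = Gd⁴/(8D³N_a) = (77.9×10³)(9.3⁴)/(8·64.0³·11) = 25.261 N/mm
Springs A,B series: k_AB = 1/(1/25.261+1/19) = 10.844 N/mm; parallel with C: k_eq = 10.844+30 = 40.844 N/mm
F = k_eq·δ = 40.844·30 = 1225.3 N

1230 N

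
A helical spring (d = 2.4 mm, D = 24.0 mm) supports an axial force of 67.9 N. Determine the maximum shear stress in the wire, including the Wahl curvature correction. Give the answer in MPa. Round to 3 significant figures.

344 MPa

Spring index C = D/d = 24.0/2.4 = 10.0000
K_W = (4C−1)/(4C−4) + 0.615/C = 39.000/36.000 + 0.0615 = 1.1448
τ₀ = 8FD/(πd³) = 8·67.9·24.0/(π·2.4³) = 13036.8/43.429 = 300.18 MPa
τ_max = K·τ₀ = 1.1448 × 300.18 = 343.66 MPa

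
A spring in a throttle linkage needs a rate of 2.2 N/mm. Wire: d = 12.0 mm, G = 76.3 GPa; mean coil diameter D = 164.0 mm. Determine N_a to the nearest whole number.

N_a = Gd⁴/(8D³k) = (76.3×10³ × 12.0⁴)/(8 × 164.0³ × 2.2)
    = 1.58216e+09 / 7.76326e+07 = 20.38 → 20 coils

20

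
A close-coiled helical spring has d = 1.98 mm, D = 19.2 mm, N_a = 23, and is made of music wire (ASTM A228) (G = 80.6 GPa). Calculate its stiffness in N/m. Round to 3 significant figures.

951 N/m

k = Gd⁴/(8D³N_a) = (80.6×10³ × 1.98⁴) / (8 × 19.2³ × 23)
  = 1.23878e+06 / 1.30233e+06 = 0.95121 N/mm = 951.21 N/m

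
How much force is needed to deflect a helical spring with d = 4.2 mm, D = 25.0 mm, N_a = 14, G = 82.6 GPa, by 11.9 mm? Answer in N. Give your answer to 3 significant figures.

175 N

k = Gd⁴/(8D³N_a) = (82.6×10³)(4.2⁴)/(8·25.0³·14) = 14.687 N/mm
F = k·δ = 14.687 × 11.9 = 174.78 N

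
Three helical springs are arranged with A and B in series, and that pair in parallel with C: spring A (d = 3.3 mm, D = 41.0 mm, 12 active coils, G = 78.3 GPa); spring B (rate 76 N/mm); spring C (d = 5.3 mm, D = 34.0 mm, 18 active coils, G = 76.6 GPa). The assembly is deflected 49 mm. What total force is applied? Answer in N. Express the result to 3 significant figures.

k_A = Gd⁴/(8D³N_a) = (78.3×10³)(3.3⁴)/(8·41.0³·12) = 1.4034 N/mm
k_C = Gd⁴/(8D³N_a) = (76.6×10³)(5.3⁴)/(8·34.0³·18) = 10.679 N/mm
Springs A,B series: k_AB = 1/(1/1.4034+1/76) = 1.378 N/mm; parallel with C: k_eq = 1.378+10.679 = 12.057 N/mm
F = k_eq·δ = 12.057·49 = 590.8 N

591 N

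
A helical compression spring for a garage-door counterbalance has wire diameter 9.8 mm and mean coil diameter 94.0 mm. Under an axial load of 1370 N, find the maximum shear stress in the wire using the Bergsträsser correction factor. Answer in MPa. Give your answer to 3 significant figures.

Spring index C = D/d = 94.0/9.8 = 9.5918
K_B = (4C+2)/(4C−3) = 40.367/35.367 = 1.1414
τ₀ = 8FD/(πd³) = 8·1370·94.0/(π·9.8³) = 1.03024e+06/2956.8 = 348.43 MPa
τ_max = K·τ₀ = 1.1414 × 348.43 = 397.68 MPa

398 MPa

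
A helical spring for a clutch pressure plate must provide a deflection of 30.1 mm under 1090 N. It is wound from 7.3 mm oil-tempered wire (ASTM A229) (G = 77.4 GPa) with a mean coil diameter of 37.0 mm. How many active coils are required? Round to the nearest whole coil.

Required rate k = F/δ = 1090/30.1 = 36.213 N/mm
N_a = Gd⁴/(8D³k) = (77.4×10³ × 7.3⁴)/(8 × 37.0³ × 36.213)
    = 2.19802e+08 / 1.46742e+07 = 14.98 → 15 coils

15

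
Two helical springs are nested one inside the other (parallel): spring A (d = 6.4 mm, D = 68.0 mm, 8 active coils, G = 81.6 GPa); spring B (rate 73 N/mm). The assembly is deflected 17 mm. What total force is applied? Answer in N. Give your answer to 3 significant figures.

k_A = Gd⁴/(8D³N_a) = (81.6×10³)(6.4⁴)/(8·68.0³·8) = 6.803 N/mm
Parallel: k_eq = 6.803 + 73 = 79.803 N/mm
F = k_eq·δ = 79.803·17 = 1356.7 N

1360 N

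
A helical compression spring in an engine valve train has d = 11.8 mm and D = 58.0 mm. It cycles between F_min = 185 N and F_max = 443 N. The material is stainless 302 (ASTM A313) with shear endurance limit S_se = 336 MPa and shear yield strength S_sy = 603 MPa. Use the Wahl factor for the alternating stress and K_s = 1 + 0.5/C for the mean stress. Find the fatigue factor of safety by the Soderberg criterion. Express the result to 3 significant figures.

10.3

C = D/d = 58.0/11.8 = 4.9153; K_W = (4C−1)/(4C−4)+0.615/C = 1.3167; K_s = 1+0.5/C = 1.1017
F_a = (F_max−F_min)/2 = 129 N; F_m = (F_max+F_min)/2 = 314 N
τ_a = K_W·8F_aD/(πd³) = 1.3167 × 11.596 = 15.268 MPa
τ_m = K_s·8F_mD/(πd³) = 1.1017 × 28.226 = 31.097 MPa
Soderberg: 1/n_f = τ_a/S_se + τ_m/S_sy = 15.268/336 + 31.097/603 = 0.04544 + 0.05157 = 0.097013
n_f = 1/0.097013 = 10.31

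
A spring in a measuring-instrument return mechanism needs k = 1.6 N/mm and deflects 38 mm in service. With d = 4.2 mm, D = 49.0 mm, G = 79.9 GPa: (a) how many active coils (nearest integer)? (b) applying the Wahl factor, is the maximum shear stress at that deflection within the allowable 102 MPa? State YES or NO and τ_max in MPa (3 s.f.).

N_a = Gd⁴/(8D³k) = (79.9×10³)(4.2⁴)/(8·49.0³·1.6) = 16.51 → N_a = 17
Actual rate k = Gd⁴/(8D³·17) = 1.5539 N/mm
Working load F = kδ = 1.5539·38 = 59.047 N
C = 49.0/4.2 = 11.6667; K_W = (4C−1)/(4C−4)+0.615/C = 1.1230
τ_max = K_W·8FD/(πd³) = 1.1230·99.446 = 111.68 MPa
τ_max > 102 MPa → exceeds allowable

(a) 17 coils; (b) NO, τ_max = 112 MPa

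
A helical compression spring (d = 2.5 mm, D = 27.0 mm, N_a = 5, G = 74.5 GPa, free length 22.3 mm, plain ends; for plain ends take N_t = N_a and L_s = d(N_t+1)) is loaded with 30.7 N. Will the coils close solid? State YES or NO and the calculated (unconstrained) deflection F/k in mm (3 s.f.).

k = Gd⁴/(8D³N_a) = (74.5×10³)(2.5⁴)/(8·27.0³·5) = 3.6963 N/mm
N_t = 5; L_s = 2.5·6 = 15 mm; δ_solid = L₀ − L_s = 22.3 − 15 = 7.3 mm
δ = F/k = 30.7/3.6963 = 8.3056 mm
δ ≥ δ_solid → spring goes solid

YES, δ = 8.31 mm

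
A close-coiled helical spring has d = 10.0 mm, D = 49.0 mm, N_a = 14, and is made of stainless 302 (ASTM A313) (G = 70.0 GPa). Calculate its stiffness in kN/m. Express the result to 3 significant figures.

53.1 kN/m

k = Gd⁴/(8D³N_a) = (70.0×10³ × 10.0⁴) / (8 × 49.0³ × 14)
  = 7e+08 / 1.31767e+07 = 53.124 N/mm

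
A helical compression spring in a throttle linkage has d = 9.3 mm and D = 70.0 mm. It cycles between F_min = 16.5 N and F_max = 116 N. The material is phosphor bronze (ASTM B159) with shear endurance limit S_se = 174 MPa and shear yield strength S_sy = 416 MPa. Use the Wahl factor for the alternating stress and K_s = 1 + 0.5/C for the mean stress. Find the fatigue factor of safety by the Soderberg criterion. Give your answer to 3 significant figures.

C = D/d = 70.0/9.3 = 7.5269; K_W = (4C−1)/(4C−4)+0.615/C = 1.1966; K_s = 1+0.5/C = 1.0664
F_a = (F_max−F_min)/2 = 49.75 N; F_m = (F_max+F_min)/2 = 66.25 N
τ_a = K_W·8F_aD/(πd³) = 1.1966 × 11.025 = 13.193 MPa
τ_m = K_s·8F_mD/(πd³) = 1.0664 × 14.682 = 15.657 MPa
Soderberg: 1/n_f = τ_a/S_se + τ_m/S_sy = 13.193/174 + 15.657/416 = 0.07582 + 0.03764 = 0.11346
n_f = 1/0.11346 = 8.814

8.81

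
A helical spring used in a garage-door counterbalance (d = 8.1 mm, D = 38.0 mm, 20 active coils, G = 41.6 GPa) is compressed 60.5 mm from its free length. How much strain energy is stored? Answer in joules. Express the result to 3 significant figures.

37.3 J

k = Gd⁴/(8D³N_a) = (41.6×10³)(8.1⁴)/(8·38.0³·20) = 20.397 N/mm
U = ½kδ² = 0.5 × 20.397 × 60.5² = 37329 N·mm = 37.329 J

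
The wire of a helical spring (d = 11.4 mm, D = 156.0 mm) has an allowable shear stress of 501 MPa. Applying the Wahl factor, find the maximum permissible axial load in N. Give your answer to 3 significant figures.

C = D/d = 156.0/11.4 = 13.6842
K_W = (4C−1)/(4C−4) + 0.615/C = 53.737/50.737 + 0.0449 = 1.1041
τ_max = K·8FD/(πd³) → F_max = τ_allow·πd³/(8DK)
F_max = 501·π·11.4³/(8·156.0·1.1041) = 2.3319e+06/1377.9 = 1692.4 N

1690 N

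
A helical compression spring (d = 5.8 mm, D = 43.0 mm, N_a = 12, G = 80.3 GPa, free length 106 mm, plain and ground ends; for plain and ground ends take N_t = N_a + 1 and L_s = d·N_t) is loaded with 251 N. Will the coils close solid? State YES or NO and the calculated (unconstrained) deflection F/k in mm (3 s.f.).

NO, δ = 21.1 mm

k = Gd⁴/(8D³N_a) = (80.3×10³)(5.8⁴)/(8·43.0³·12) = 11.906 N/mm
N_t = 13; L_s = 5.8·13 = 75.4 mm; δ_solid = L₀ − L_s = 106 − 75.4 = 30.6 mm
δ = F/k = 251/11.906 = 21.083 mm
δ < δ_solid → spring does not go solid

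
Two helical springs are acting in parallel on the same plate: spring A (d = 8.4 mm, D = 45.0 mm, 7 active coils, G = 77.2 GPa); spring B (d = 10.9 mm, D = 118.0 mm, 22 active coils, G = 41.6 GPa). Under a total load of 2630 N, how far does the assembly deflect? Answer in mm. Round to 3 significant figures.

k_A = Gd⁴/(8D³N_a) = (77.2×10³)(8.4⁴)/(8·45.0³·7) = 75.32 N/mm
k_B = Gd⁴/(8D³N_a) = (41.6×10³)(10.9⁴)/(8·118.0³·22) = 2.0307 N/mm
Parallel: k_eq = 75.32 + 2.0307 = 77.35 N/mm
δ = F/k_eq = 2630/77.35 = 34.001 mm

34.0 mm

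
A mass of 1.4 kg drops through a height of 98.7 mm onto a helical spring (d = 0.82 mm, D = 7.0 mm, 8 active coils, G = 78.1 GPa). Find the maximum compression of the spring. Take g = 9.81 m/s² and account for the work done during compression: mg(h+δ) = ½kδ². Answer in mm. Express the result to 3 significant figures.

50.5 mm

k = Gd⁴/(8D³N_a) = (78.1×10³)(0.82⁴)/(8·7.0³·8) = 1.6085 N/mm
W = mg = 1.4 × 9.81 = 13.734 N
½kδ² − Wδ − Wh = 0 → δ = (W + √(W² + 2kWh))/k
δ = (13.734 + √(188.62 + 4360.9))/1.6085 = (13.734 + 67.45)/1.6085 = 50.471 mm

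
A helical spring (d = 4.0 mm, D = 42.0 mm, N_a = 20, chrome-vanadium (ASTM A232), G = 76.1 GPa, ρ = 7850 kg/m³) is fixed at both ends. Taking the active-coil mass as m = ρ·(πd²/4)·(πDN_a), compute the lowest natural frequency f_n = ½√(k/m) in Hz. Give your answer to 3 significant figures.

k = Gd⁴/(8D³N_a) = (76.1×10³)(4.0⁴)/(8·42.0³·20) = 1.6435 N/mm = 1643.5 N/m
Wire length L = πDN_a = π·42.0·20 = 2638.9 mm
m = ρ·(πd²/4)·L = 7850 × 12.566×10⁻⁶ m² × 2.6389 m = 0.26032 kg
f_n = ½√(k/m) = 0.5·√(1643.5/0.26032) = 0.5·√(6313.2) = 39.728 Hz

39.7 Hz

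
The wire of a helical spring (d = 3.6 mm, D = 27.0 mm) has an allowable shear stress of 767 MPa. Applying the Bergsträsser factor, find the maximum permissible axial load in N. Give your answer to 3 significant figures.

C = D/d = 27.0/3.6 = 7.5000
K_B = (4C+2)/(4C−3) = 32.000/27.000 = 1.1852
τ_max = K·8FD/(πd³) → F_max = τ_allow·πd³/(8DK)
F_max = 767·π·3.6³/(8·27.0·1.1852) = 1.1242e+05/256 = 439.15 N

439 N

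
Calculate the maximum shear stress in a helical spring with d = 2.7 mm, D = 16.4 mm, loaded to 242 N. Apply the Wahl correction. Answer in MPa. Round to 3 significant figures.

641 MPa

Spring index C = D/d = 16.4/2.7 = 6.0741
K_W = (4C−1)/(4C−4) + 0.615/C = 23.296/20.296 + 0.1013 = 1.2491
τ₀ = 8FD/(πd³) = 8·242·16.4/(π·2.7³) = 31750.4/61.836 = 513.46 MPa
τ_max = K·τ₀ = 1.2491 × 513.46 = 641.34 MPa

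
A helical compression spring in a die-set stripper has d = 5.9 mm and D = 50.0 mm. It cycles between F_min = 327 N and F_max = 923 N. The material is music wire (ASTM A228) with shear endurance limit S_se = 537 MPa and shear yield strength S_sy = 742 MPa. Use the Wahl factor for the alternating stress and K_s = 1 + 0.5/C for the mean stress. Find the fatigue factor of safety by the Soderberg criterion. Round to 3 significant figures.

1.05

C = D/d = 50.0/5.9 = 8.4746; K_W = (4C−1)/(4C−4)+0.615/C = 1.1729; K_s = 1+0.5/C = 1.0590
F_a = (F_max−F_min)/2 = 298 N; F_m = (F_max+F_min)/2 = 625 N
τ_a = K_W·8F_aD/(πd³) = 1.1729 × 184.74 = 216.69 MPa
τ_m = K_s·8F_mD/(πd³) = 1.0590 × 387.47 = 410.33 MPa
Soderberg: 1/n_f = τ_a/S_se + τ_m/S_sy = 216.69/537 + 410.33/742 = 0.40352 + 0.55300 = 0.95652
n_f = 1/0.95652 = 1.045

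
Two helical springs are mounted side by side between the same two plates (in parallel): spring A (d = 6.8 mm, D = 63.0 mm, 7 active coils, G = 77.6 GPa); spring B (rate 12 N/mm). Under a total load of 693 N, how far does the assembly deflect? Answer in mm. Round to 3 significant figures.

k_A = Gd⁴/(8D³N_a) = (77.6×10³)(6.8⁴)/(8·63.0³·7) = 11.849 N/mm
Parallel: k_eq = 11.849 + 12 = 23.849 N/mm
δ = F/k_eq = 693/23.849 = 29.058 mm

29.1 mm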